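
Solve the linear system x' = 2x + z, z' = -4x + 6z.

Coefficient matrix A = [[2, 1], [-4, 6]].
Characteristic polynomial det(A - λI) = λ^2 - 8λ + 16 = 0.
Single eigenvalue λ = 4 with algebraic multiplicity 2.
Eigenvector v = (1,2); generalized eigenvector w with (A-λI)w=v is (-1,-1).
General solution: e^(4t)[c_1·v + c_2·(t·v + w)].

x(t) = c_1e^(4t) + c_2te^(4t) - c_2e^(4t), z(t) = 2c_1e^(4t) + 2c_2te^(4t) - c_2e^(4t)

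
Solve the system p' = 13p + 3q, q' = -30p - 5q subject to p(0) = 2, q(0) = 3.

Coefficient matrix A = [[13, 3], [-30, -5]].
Characteristic polynomial det(A - λI) = λ^2 - 8λ + 25 = 0.
Eigenvalues λ = 4 ± 3i (complex conjugate pair).
For λ=4+3i: an eigenvector is (0,-1) - i(-1,3) = (0 + i, -1 - 3i).
A real fundamental pair from Re and Im of e^((4+3i)t)v: X_1 = e^(4t)(cos(3t)·(0,-1) + sin(3t)·(-1,3)), X_2 = e^(4t)(sin(3t)·(0,-1) - cos(3t)·(-1,3)).
General solution: C_1X_1 + C_2X_2.
Applying p(0)=2, q(0)=3 gives C_1=-9, C_2=2.

p(t) = 9e^(4t)sin(3t) + 2e^(4t)cos(3t), q(t) = -29e^(4t)sin(3t) + 3e^(4t)cos(3t)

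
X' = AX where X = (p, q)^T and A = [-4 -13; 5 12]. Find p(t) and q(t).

p(t) = -3C_1e^(4t)sin(t) + 2C_1e^(4t)cos(t) + 2C_2e^(4t)sin(t) + 3C_2e^(4t)cos(t), q(t) = 2C_1e^(4t)sin(t) - C_1e^(4t)cos(t) - C_2e^(4t)sin(t) - 2C_2e^(4t)cos(t)

Coefficient matrix A = [[-4, -13], [5, 12]].
Characteristic polynomial det(A - λI) = λ^2 - 8λ + 17 = 0.
Eigenvalues λ = 4 ± i (complex conjugate pair).
For λ=4+i: an eigenvector is (2,-1) - i(-3,2) = (2 + 3i, -1 - 2i).
A real fundamental pair from Re and Im of e^((4+i)t)v: X_1 = e^(4t)(cos(t)·(2,-1) + sin(t)·(-3,2)), X_2 = e^(4t)(sin(t)·(2,-1) - cos(t)·(-3,2)).
General solution: C_1X_1 + C_2X_2.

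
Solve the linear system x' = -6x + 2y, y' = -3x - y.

Coefficient matrix A = [[-6, 2], [-3, -1]].
Characteristic polynomial det(A - λI) = λ^2 + 7λ + 12 = 0.
Eigenvalues λ = -4, -3.
For λ=-4: (A-λI) row 1 is [-2, 2], so an eigenvector is (1, 1).
For λ=-3: (A-λI) row 1 is [-3, 2], so an eigenvector is (-2, -3).
General solution: c_1e^(-4t)(1,1) + c_2e^(-3t)(-2,-3).

x(t) = c_1e^(-4t) - 2c_2e^(-3t), y(t) = c_1e^(-4t) - 3c_2e^(-3t)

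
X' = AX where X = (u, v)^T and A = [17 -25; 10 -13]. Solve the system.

u(t) = -2C_1e^(2t)sin(5t) + C_1e^(2t)cos(5t) + C_2e^(2t)sin(5t) + 2C_2e^(2t)cos(5t), v(t) = -C_1e^(2t)sin(5t) + C_1e^(2t)cos(5t) + C_2e^(2t)sin(5t) + C_2e^(2t)cos(5t)

Coefficient matrix A = [[17, -25], [10, -13]].
Characteristic polynomial det(A - λI) = λ^2 - 4λ + 29 = 0.
Eigenvalues λ = 2 ± 5i (complex conjugate pair).
For λ=2+5i: an eigenvector is (1,1) - i(-2,-1) = (1 + 2i, 1 + i).
A real fundamental pair from Re and Im of e^((2+5i)t)v: X_1 = e^(2t)(cos(5t)·(1,1) + sin(5t)·(-2,-1)), X_2 = e^(2t)(sin(5t)·(1,1) - cos(5t)·(-2,-1)).
General solution: C_1X_1 + C_2X_2.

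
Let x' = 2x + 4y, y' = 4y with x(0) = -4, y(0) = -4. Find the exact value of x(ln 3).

-612

A = [[2,4],[0,4]]; eigenvalues λ = 4, 2.
Eigenvectors: (2,1) for λ=4, (1,0) for λ=2.
From the initial condition, c_1 = -4, c_2 = 4.
x(ln 3) = (-4)(3^4)(2) + (4)(3^2)(1) = -612.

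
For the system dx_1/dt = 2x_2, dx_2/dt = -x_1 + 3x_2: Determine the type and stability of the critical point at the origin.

unstable node

A = [[0,2],[-1,3]]; det(A-λI) = λ^2 - 3λ + 2.
λ = 1, 2: both positive.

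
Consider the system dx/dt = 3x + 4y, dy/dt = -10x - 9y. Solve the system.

Coefficient matrix A = [[3, 4], [-10, -9]].
Characteristic polynomial det(A - λI) = λ^2 + 6λ + 13 = 0.
Eigenvalues λ = -3 ± 2i (complex conjugate pair).
For λ=-3+2i: an eigenvector is (-1,1) - i(-1,2) = (-1 + i, 1 - 2i).
A real fundamental pair from Re and Im of e^((-3+2i)t)v: X_1 = e^(-3t)(cos(2t)·(-1,1) + sin(2t)·(-1,2)), X_2 = e^(-3t)(sin(2t)·(-1,1) - cos(2t)·(-1,2)).
General solution: c_1X_1 + c_2X_2.

x(t) = -c_1e^(-3t)sin(2t) - c_1e^(-3t)cos(2t) - c_2e^(-3t)sin(2t) + c_2e^(-3t)cos(2t), y(t) = 2c_1e^(-3t)sin(2t) + c_1e^(-3t)cos(2t) + c_2e^(-3t)sin(2t) - 2c_2e^(-3t)cos(2t)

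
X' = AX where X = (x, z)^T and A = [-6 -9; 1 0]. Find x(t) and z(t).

x(t) = -3c_1e^(-3t) - 3c_2te^(-3t) - 2c_2e^(-3t), z(t) = c_1e^(-3t) + c_2te^(-3t) + c_2e^(-3t)

Coefficient matrix A = [[-6, -9], [1, 0]].
Characteristic polynomial det(A - λI) = λ^2 + 6λ + 9 = 0.
Single eigenvalue λ = -3 with algebraic multiplicity 2.
Eigenvector v = (-3,1); generalized eigenvector w with (A-λI)w=v is (-2,1).
General solution: e^(-3t)[c_1·v + c_2·(t·v + w)].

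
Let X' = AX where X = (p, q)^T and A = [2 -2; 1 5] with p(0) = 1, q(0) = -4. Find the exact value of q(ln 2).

A = [[2,-2],[1,5]]; eigenvalues λ = 3, 4.
Eigenvectors: (-2,1) for λ=3, (-1,1) for λ=4.
From the initial condition, c_1 = 3, c_2 = -7.
q(ln 2) = (3)(2^3)(1) + (-7)(2^4)(1) = -88.

-88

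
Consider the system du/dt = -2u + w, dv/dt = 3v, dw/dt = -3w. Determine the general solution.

Coefficient matrix A = [[-2, 0, 1], [0, 3, 0], [0, 0, -3]].
det(A - λI) = 0 gives eigenvalues λ = -3, 3, -2.
For λ=-3: eigenvector (-1,0,1).
For λ=3: eigenvector (0,1,0).
For λ=-2: eigenvector (1,0,0).
General solution: K_1e^(-3t)(-1,0,1) + K_2e^(3t)(0,1,0) + K_3e^(-2t)(1,0,0).

u(t) = -K_1e^(-3t) + K_3e^(-2t), v(t) = K_2e^(3t), w(t) = K_1e^(-3t)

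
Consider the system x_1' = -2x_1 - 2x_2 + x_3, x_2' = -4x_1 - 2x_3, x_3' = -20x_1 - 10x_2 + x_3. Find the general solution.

x_1(t) = K_1e^(2t) - K_3e^(t), x_2(t) = -2K_1e^(2t) + K_2e^(-4t) + 2K_3e^(t), x_3(t) = 2K_2e^(-4t) + K_3e^(t)

Coefficient matrix A = [[-2, -2, 1], [-4, 0, -2], [-20, -10, 1]].
det(A - λI) = 0 gives eigenvalues λ = 2, -4, 1.
For λ=2: eigenvector (1,-2,0).
For λ=-4: eigenvector (0,1,2).
For λ=1: eigenvector (-1,2,1).
General solution: K_1e^(2t)(1,-2,0) + K_2e^(-4t)(0,1,2) + K_3e^(t)(-1,2,1).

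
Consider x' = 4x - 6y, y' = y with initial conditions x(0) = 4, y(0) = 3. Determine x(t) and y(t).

Coefficient matrix A = [[4, -6], [0, 1]].
Characteristic polynomial det(A - λI) = λ^2 - 5λ + 4 = 0.
Eigenvalues λ = 1, 4.
For λ=1: (A-λI) row 1 is [3, -6], so an eigenvector is (-2, -1).
For λ=4: (A-λI) row 1 is [0, -6], so an eigenvector is (-1, 0).
General solution: K_1e^(t)(-2,-1) + K_2e^(4t)(-1,0).
Applying x(0)=4, y(0)=3 gives K_1=-3, K_2=2.

x(t) = -2e^(4t) + 6e^(t), y(t) = 3e^(t)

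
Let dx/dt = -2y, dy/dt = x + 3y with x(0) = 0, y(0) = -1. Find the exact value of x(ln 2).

A = [[0,-2],[1,3]]; eigenvalues λ = 2, 1.
Eigenvectors: (1,-1) for λ=2, (-2,1) for λ=1.
From the initial condition, c_1 = 2, c_2 = 1.
x(ln 2) = (2)(2^2)(1) + (1)(2^1)(-2) = 4.

4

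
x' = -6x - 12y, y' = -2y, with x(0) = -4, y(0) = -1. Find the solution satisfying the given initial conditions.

Coefficient matrix A = [[-6, -12], [0, -2]].
Characteristic polynomial det(A - λI) = λ^2 + 8λ + 12 = 0.
Eigenvalues λ = -2, -6.
For λ=-2: (A-λI) row 1 is [-4, -12], so an eigenvector is (-3, 1).
For λ=-6: (A-λI) row 1 is [0, -12], so an eigenvector is (1, 0).
General solution: c_1e^(-2t)(-3,1) + c_2e^(-6t)(1,0).
Applying x(0)=-4, y(0)=-1 gives c_1=-1, c_2=-7.

x(t) = 3e^(-2t) - 7e^(-6t), y(t) = -e^(-2t)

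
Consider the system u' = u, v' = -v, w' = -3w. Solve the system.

Coefficient matrix A = [[1, 0, 0], [0, -1, 0], [0, 0, -3]].
det(A - λI) = 0 gives eigenvalues λ = 1, -1, -3.
For λ=1: eigenvector (1,0,0).
For λ=-1: eigenvector (0,1,0).
For λ=-3: eigenvector (0,0,-1).
General solution: K_1e^(t)(1,0,0) + K_2e^(-t)(0,1,0) + K_3e^(-3t)(0,0,-1).

u(t) = K_1e^(t), v(t) = K_2e^(-t), w(t) = -K_3e^(-3t)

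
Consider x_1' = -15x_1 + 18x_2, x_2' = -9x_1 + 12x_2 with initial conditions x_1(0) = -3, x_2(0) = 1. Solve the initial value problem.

Coefficient matrix A = [[-15, 18], [-9, 12]].
Characteristic polynomial det(A - λI) = λ^2 + 3λ - 18 = 0.
Eigenvalues λ = -6, 3.
For λ=-6: (A-λI) row 1 is [-9, 18], so an eigenvector is (-2, -1).
For λ=3: (A-λI) row 1 is [-18, 18], so an eigenvector is (-1, -1).
General solution: K_1e^(-6t)(-2,-1) + K_2e^(3t)(-1,-1).
Applying x_1(0)=-3, x_2(0)=1 gives K_1=4, K_2=-5.

x_1(t) = 5e^(3t) - 8e^(-6t), x_2(t) = 5e^(3t) - 4e^(-6t)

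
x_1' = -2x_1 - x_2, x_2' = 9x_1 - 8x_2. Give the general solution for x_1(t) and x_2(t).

x_1(t) = C_1e^(-5t) + C_2te^(-5t), x_2(t) = 3C_1e^(-5t) + 3C_2te^(-5t) - C_2e^(-5t)

Coefficient matrix A = [[-2, -1], [9, -8]].
Characteristic polynomial det(A - λI) = λ^2 + 10λ + 25 = 0.
Single eigenvalue λ = -5 with algebraic multiplicity 2.
Eigenvector v = (1,3); generalized eigenvector w with (A-λI)w=v is (0,-1).
General solution: e^(-5t)[C_1·v + C_2·(t·v + w)].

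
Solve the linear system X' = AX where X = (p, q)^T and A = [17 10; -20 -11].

p(t) = -C_1e^(3t)sin(2t) + 2C_1e^(3t)cos(2t) + 2C_2e^(3t)sin(2t) + C_2e^(3t)cos(2t), q(t) = C_1e^(3t)sin(2t) - 3C_1e^(3t)cos(2t) - 3C_2e^(3t)sin(2t) - C_2e^(3t)cos(2t)

Coefficient matrix A = [[17, 10], [-20, -11]].
Characteristic polynomial det(A - λI) = λ^2 - 6λ + 13 = 0.
Eigenvalues λ = 3 ± 2i (complex conjugate pair).
For λ=3+2i: an eigenvector is (2,-3) - i(-1,1) = (2 + i, -3 - i).
A real fundamental pair from Re and Im of e^((3+2i)t)v: X_1 = e^(3t)(cos(2t)·(2,-3) + sin(2t)·(-1,1)), X_2 = e^(3t)(sin(2t)·(2,-3) - cos(2t)·(-1,1)).
General solution: C_1X_1 + C_2X_2.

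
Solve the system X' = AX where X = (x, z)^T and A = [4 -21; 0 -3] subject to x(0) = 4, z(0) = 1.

x(t) = e^(4t) + 3e^(-3t), z(t) = e^(-3t)

Coefficient matrix A = [[4, -21], [0, -3]].
Characteristic polynomial det(A - λI) = λ^2 - λ - 12 = 0.
Eigenvalues λ = 4, -3.
For λ=4: (A-λI) row 1 is [0, -21], so an eigenvector is (-1, 0).
For λ=-3: (A-λI) row 1 is [7, -21], so an eigenvector is (-3, -1).
General solution: c_1e^(4t)(-1,0) + c_2e^(-3t)(-3,-1).
Applying x(0)=4, z(0)=1 gives c_1=-1, c_2=-1.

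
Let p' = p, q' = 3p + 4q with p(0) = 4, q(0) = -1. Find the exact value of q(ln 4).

752

A = [[1,0],[3,4]]; eigenvalues λ = 4, 1.
Eigenvectors: (0,-1) for λ=4, (-1,1) for λ=1.
From the initial condition, c_1 = -3, c_2 = -4.
q(ln 4) = (-3)(4^4)(-1) + (-4)(4^1)(1) = 752.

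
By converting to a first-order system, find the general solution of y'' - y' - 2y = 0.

Let x_1 = y, x_2 = y'. Then x_1' = x_2 and x_2' = 2x_1 + x_2.
A = [[0,1],[2,1]]; det(A-λI) = λ^2 - λ - 2.
Eigenvalues λ = -1, 2 with eigenvectors (1,-1), (1,2).

y(t) = c_1e^(-t) + c_2e^(2t)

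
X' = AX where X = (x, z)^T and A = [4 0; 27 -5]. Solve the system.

Coefficient matrix A = [[4, 0], [27, -5]].
Characteristic polynomial det(A - λI) = λ^2 + λ - 20 = 0.
Eigenvalues λ = -5, 4.
For λ=-5: (A-λI) row 1 is [9, 0], so an eigenvector is (0, -1).
For λ=4: (A-λI) row 2 is [27, -9], so an eigenvector is (1, 3).
General solution: C_1e^(-5t)(0,-1) + C_2e^(4t)(1,3).

x(t) = C_2e^(4t), z(t) = -C_1e^(-5t) + 3C_2e^(4t)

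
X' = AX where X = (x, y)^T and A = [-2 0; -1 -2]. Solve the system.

Coefficient matrix A = [[-2, 0], [-1, -2]].
Characteristic polynomial det(A - λI) = λ^2 + 4λ + 4 = 0.
Single eigenvalue λ = -2 with algebraic multiplicity 2.
Eigenvector v = (0,-1); generalized eigenvector w with (A-λI)w=v is (1,-1).
General solution: e^(-2t)[c_1·v + c_2·(t·v + w)].

x(t) = c_2e^(-2t), y(t) = -c_1e^(-2t) - c_2te^(-2t) - c_2e^(-2t)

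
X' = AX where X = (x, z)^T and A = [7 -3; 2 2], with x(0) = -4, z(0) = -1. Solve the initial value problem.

Coefficient matrix A = [[7, -3], [2, 2]].
Characteristic polynomial det(A - λI) = λ^2 - 9λ + 20 = 0.
Eigenvalues λ = 5, 4.
For λ=5: (A-λI) row 1 is [2, -3], so an eigenvector is (3, 2).
For λ=4: (A-λI) row 1 is [3, -3], so an eigenvector is (-1, -1).
General solution: K_1e^(5t)(3,2) + K_2e^(4t)(-1,-1).
Applying x(0)=-4, z(0)=-1 gives K_1=-3, K_2=-5.

x(t) = -9e^(5t) + 5e^(4t), z(t) = -6e^(5t) + 5e^(4t)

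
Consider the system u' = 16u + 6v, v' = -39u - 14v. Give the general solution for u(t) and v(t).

Coefficient matrix A = [[16, 6], [-39, -14]].
Characteristic polynomial det(A - λI) = λ^2 - 2λ + 10 = 0.
Eigenvalues λ = 1 ± 3i (complex conjugate pair).
For λ=1+3i: an eigenvector is (1,-2) - i(1,-3) = (1 - i, -2 + 3i).
A real fundamental pair from Re and Im of e^((1+3i)t)v: X_1 = e^(t)(cos(3t)·(1,-2) + sin(3t)·(1,-3)), X_2 = e^(t)(sin(3t)·(1,-2) - cos(3t)·(1,-3)).
General solution: c_1X_1 + c_2X_2.

u(t) = c_1e^(t)sin(3t) + c_1e^(t)cos(3t) + c_2e^(t)sin(3t) - c_2e^(t)cos(3t), v(t) = -3c_1e^(t)sin(3t) - 2c_1e^(t)cos(3t) - 2c_2e^(t)sin(3t) + 3c_2e^(t)cos(3t)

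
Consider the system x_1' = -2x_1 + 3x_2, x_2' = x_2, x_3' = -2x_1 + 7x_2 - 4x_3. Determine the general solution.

x_1(t) = C_1e^(-2t) + C_2e^(t), x_2(t) = C_2e^(t), x_3(t) = -C_1e^(-2t) + C_2e^(t) + C_3e^(-4t)

Coefficient matrix A = [[-2, 3, 0], [0, 1, 0], [-2, 7, -4]].
det(A - λI) = 0 gives eigenvalues λ = -2, 1, -4.
For λ=-2: eigenvector (1,0,-1).
For λ=1: eigenvector (1,1,1).
For λ=-4: eigenvector (0,0,1).
General solution: C_1e^(-2t)(1,0,-1) + C_2e^(t)(1,1,1) + C_3e^(-4t)(0,0,1).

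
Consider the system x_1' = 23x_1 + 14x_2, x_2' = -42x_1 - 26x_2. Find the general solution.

x_1(t) = 2K_1e^(2t) + K_2e^(-5t), x_2(t) = -3K_1e^(2t) - 2K_2e^(-5t)

Coefficient matrix A = [[23, 14], [-42, -26]].
Characteristic polynomial det(A - λI) = λ^2 + 3λ - 10 = 0.
Eigenvalues λ = 2, -5.
For λ=2: (A-λI) row 1 is [21, 14], so an eigenvector is (2, -3).
For λ=-5: (A-λI) row 1 is [28, 14], so an eigenvector is (1, -2).
General solution: K_1e^(2t)(2,-3) + K_2e^(-5t)(1,-2).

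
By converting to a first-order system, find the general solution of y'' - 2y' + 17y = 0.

Let x_1 = y, x_2 = y'. Then x_1' = x_2 and x_2' = -17x_1 + 2x_2.
A = [[0,1],[-17,2]]; det(A-λI) = λ^2 - 2λ + 17.
Eigenvalues λ = 1 ± 4i.

y(t) = C_1e^(t)cos(4t) + C_2e^(t)sin(4t)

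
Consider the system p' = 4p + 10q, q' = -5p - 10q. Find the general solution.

Coefficient matrix A = [[4, 10], [-5, -10]].
Characteristic polynomial det(A - λI) = λ^2 + 6λ + 10 = 0.
Eigenvalues λ = -3 ± i (complex conjugate pair).
For λ=-3+i: an eigenvector is (-3,2) - i(-1,1) = (-3 + i, 2 - i).
A real fundamental pair from Re and Im of e^((-3+i)t)v: X_1 = e^(-3t)(cos(t)·(-3,2) + sin(t)·(-1,1)), X_2 = e^(-3t)(sin(t)·(-3,2) - cos(t)·(-1,1)).
General solution: K_1X_1 + K_2X_2.

p(t) = -K_1e^(-3t)sin(t) - 3K_1e^(-3t)cos(t) - 3K_2e^(-3t)sin(t) + K_2e^(-3t)cos(t), q(t) = K_1e^(-3t)sin(t) + 2K_1e^(-3t)cos(t) + 2K_2e^(-3t)sin(t) - K_2e^(-3t)cos(t)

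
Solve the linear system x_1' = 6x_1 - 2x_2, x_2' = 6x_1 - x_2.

x_1(t) = 2K_1e^(3t) - K_2e^(2t), x_2(t) = 3K_1e^(3t) - 2K_2e^(2t)

Coefficient matrix A = [[6, -2], [6, -1]].
Characteristic polynomial det(A - λI) = λ^2 - 5λ + 6 = 0.
Eigenvalues λ = 3, 2.
For λ=3: (A-λI) row 1 is [3, -2], so an eigenvector is (2, 3).
For λ=2: (A-λI) row 1 is [4, -2], so an eigenvector is (-1, -2).
General solution: K_1e^(3t)(2,3) + K_2e^(2t)(-1,-2).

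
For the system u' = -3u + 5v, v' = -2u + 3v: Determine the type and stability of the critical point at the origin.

A = [[-3,5],[-2,3]]; det(A-λI) = λ^2 + 1.
λ = 0 ± i: zero real part.

center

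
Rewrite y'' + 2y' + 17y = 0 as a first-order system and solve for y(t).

Let x_1 = y, x_2 = y'. Then x_1' = x_2 and x_2' = -17x_1 - 2x_2.
A = [[0,1],[-17,-2]]; det(A-λI) = λ^2 + 2λ + 17.
Eigenvalues λ = -1 ± 4i.

y(t) = c_1e^(-t)cos(4t) + c_2e^(-t)sin(4t)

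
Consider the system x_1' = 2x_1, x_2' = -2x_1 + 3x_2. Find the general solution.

x_1(t) = C_1e^(2t), x_2(t) = 2C_1e^(2t) + C_2e^(3t)

Coefficient matrix A = [[2, 0], [-2, 3]].
Characteristic polynomial det(A - λI) = λ^2 - 5λ + 6 = 0.
Eigenvalues λ = 2, 3.
For λ=2: (A-λI) row 2 is [-2, 1], so an eigenvector is (1, 2).
For λ=3: (A-λI) row 1 is [-1, 0], so an eigenvector is (0, 1).
General solution: C_1e^(2t)(1,2) + C_2e^(3t)(0,1).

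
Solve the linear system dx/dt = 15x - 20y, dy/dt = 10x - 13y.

Coefficient matrix A = [[15, -20], [10, -13]].
Characteristic polynomial det(A - λI) = λ^2 - 2λ + 5 = 0.
Eigenvalues λ = 1 ± 2i (complex conjugate pair).
For λ=1+2i: an eigenvector is (-1,-1) - i(3,2) = (-1 - 3i, -1 - 2i).
A real fundamental pair from Re and Im of e^((1+2i)t)v: X_1 = e^(t)(cos(2t)·(-1,-1) + sin(2t)·(3,2)), X_2 = e^(t)(sin(2t)·(-1,-1) - cos(2t)·(3,2)).
General solution: c_1X_1 + c_2X_2.

x(t) = 3c_1e^(t)sin(2t) - c_1e^(t)cos(2t) - c_2e^(t)sin(2t) - 3c_2e^(t)cos(2t), y(t) = 2c_1e^(t)sin(2t) - c_1e^(t)cos(2t) - c_2e^(t)sin(2t) - 2c_2e^(t)cos(2t)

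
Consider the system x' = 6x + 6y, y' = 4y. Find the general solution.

Coefficient matrix A = [[6, 6], [0, 4]].
Characteristic polynomial det(A - λI) = λ^2 - 10λ + 24 = 0.
Eigenvalues λ = 4, 6.
For λ=4: (A-λI) row 1 is [2, 6], so an eigenvector is (3, -1).
For λ=6: (A-λI) row 1 is [0, 6], so an eigenvector is (-1, 0).
General solution: K_1e^(4t)(3,-1) + K_2e^(6t)(-1,0).

x(t) = 3K_1e^(4t) - K_2e^(6t), y(t) = -K_1e^(4t)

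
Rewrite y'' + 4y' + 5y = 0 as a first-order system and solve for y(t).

Let x_1 = y, x_2 = y'. Then x_1' = x_2 and x_2' = -5x_1 - 4x_2.
A = [[0,1],[-5,-4]]; det(A-λI) = λ^2 + 4λ + 5.
Eigenvalues λ = -2 ± i.

y(t) = K_1e^(-2t)cos(t) + K_2e^(-2t)sin(t)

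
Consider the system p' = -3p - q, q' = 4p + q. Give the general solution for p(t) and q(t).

Coefficient matrix A = [[-3, -1], [4, 1]].
Characteristic polynomial det(A - λI) = λ^2 + 2λ + 1 = 0.
Single eigenvalue λ = -1 with algebraic multiplicity 2.
Eigenvector v = (-1,2); generalized eigenvector w with (A-λI)w=v is (-1,3).
General solution: e^(-t)[C_1·v + C_2·(t·v + w)].

p(t) = -C_1e^(-t) - C_2te^(-t) - C_2e^(-t), q(t) = 2C_1e^(-t) + 2C_2te^(-t) + 3C_2e^(-t)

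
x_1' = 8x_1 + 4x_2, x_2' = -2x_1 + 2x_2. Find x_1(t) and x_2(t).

x_1(t) = -2K_1e^(6t) + K_2e^(4t), x_2(t) = K_1e^(6t) - K_2e^(4t)

Coefficient matrix A = [[8, 4], [-2, 2]].
Characteristic polynomial det(A - λI) = λ^2 - 10λ + 24 = 0.
Eigenvalues λ = 6, 4.
For λ=6: (A-λI) row 1 is [2, 4], so an eigenvector is (-2, 1).
For λ=4: (A-λI) row 1 is [4, 4], so an eigenvector is (1, -1).
General solution: K_1e^(6t)(-2,1) + K_2e^(4t)(1,-1).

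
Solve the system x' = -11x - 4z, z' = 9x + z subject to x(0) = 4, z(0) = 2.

Coefficient matrix A = [[-11, -4], [9, 1]].
Characteristic polynomial det(A - λI) = λ^2 + 10λ + 25 = 0.
Single eigenvalue λ = -5 with algebraic multiplicity 2.
Eigenvector v = (-2,3); generalized eigenvector w with (A-λI)w=v is (1,-1).
General solution: e^(-5t)[c_1·v + c_2·(t·v + w)].
Applying x(0)=4, z(0)=2 gives c_1=6, c_2=16.

x(t) = -32te^(-5t) + 4e^(-5t), z(t) = 48te^(-5t) + 2e^(-5t)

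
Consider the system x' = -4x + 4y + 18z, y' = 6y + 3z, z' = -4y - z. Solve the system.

x(t) = -2c_1e^(3t) + c_2e^(-4t) + 10c_3e^(2t), y(t) = c_1e^(3t) - 3c_3e^(2t), z(t) = -c_1e^(3t) + 4c_3e^(2t)

Coefficient matrix A = [[-4, 4, 18], [0, 6, 3], [0, -4, -1]].
det(A - λI) = 0 gives eigenvalues λ = 3, -4, 2.
For λ=3: eigenvector (-2,1,-1).
For λ=-4: eigenvector (1,0,0).
For λ=2: eigenvector (10,-3,4).
General solution: c_1e^(3t)(-2,1,-1) + c_2e^(-4t)(1,0,0) + c_3e^(2t)(10,-3,4).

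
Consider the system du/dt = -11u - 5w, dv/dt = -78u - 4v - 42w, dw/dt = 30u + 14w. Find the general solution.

Coefficient matrix A = [[-11, 0, -5], [-78, -4, -42], [30, 0, 14]].
det(A - λI) = 0 gives eigenvalues λ = -1, -4, 4.
For λ=-1: eigenvector (1,2,-2).
For λ=-4: eigenvector (0,1,0).
For λ=4: eigenvector (-1,-6,3).
General solution: K_1e^(-t)(1,2,-2) + K_2e^(-4t)(0,1,0) + K_3e^(4t)(-1,-6,3).

u(t) = K_1e^(-t) - K_3e^(4t), v(t) = 2K_1e^(-t) + K_2e^(-4t) - 6K_3e^(4t), w(t) = -2K_1e^(-t) + 3K_3e^(4t)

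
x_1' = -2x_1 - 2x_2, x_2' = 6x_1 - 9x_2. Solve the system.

x_1(t) = 2c_1e^(-5t) + c_2e^(-6t), x_2(t) = 3c_1e^(-5t) + 2c_2e^(-6t)

Coefficient matrix A = [[-2, -2], [6, -9]].
Characteristic polynomial det(A - λI) = λ^2 + 11λ + 30 = 0.
Eigenvalues λ = -5, -6.
For λ=-5: (A-λI) row 1 is [3, -2], so an eigenvector is (2, 3).
For λ=-6: (A-λI) row 1 is [4, -2], so an eigenvector is (1, 2).
General solution: c_1e^(-5t)(2,3) + c_2e^(-6t)(1,2).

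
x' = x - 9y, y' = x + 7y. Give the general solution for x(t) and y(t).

x(t) = -3C_1e^(4t) - 3C_2te^(4t) + C_2e^(4t), y(t) = C_1e^(4t) + C_2te^(4t)

Coefficient matrix A = [[1, -9], [1, 7]].
Characteristic polynomial det(A - λI) = λ^2 - 8λ + 16 = 0.
Single eigenvalue λ = 4 with algebraic multiplicity 2.
Eigenvector v = (-3,1); generalized eigenvector w with (A-λI)w=v is (1,0).
General solution: e^(4t)[C_1·v + C_2·(t·v + w)].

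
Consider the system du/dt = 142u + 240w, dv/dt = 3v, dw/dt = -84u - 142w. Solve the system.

Coefficient matrix A = [[142, 0, 240], [0, 3, 0], [-84, 0, -142]].
det(A - λI) = 0 gives eigenvalues λ = -2, 2, 3.
For λ=-2: eigenvector (-5,0,3).
For λ=2: eigenvector (-12,0,7).
For λ=3: eigenvector (0,1,0).
General solution: c_1e^(-2t)(-5,0,3) + c_2e^(2t)(-12,0,7) + c_3e^(3t)(0,1,0).

u(t) = -5c_1e^(-2t) - 12c_2e^(2t), v(t) = c_3e^(3t), w(t) = 3c_1e^(-2t) + 7c_2e^(2t)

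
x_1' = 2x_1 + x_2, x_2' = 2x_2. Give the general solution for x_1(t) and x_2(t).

Coefficient matrix A = [[2, 1], [0, 2]].
Characteristic polynomial det(A - λI) = λ^2 - 4λ + 4 = 0.
Single eigenvalue λ = 2 with algebraic multiplicity 2.
Eigenvector v = (1,0); generalized eigenvector w with (A-λI)w=v is (-1,1).
General solution: e^(2t)[K_1·v + K_2·(t·v + w)].

x_1(t) = K_1e^(2t) + K_2te^(2t) - K_2e^(2t), x_2(t) = K_2e^(2t)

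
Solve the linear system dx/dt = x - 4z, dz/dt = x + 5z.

Coefficient matrix A = [[1, -4], [1, 5]].
Characteristic polynomial det(A - λI) = λ^2 - 6λ + 9 = 0.
Single eigenvalue λ = 3 with algebraic multiplicity 2.
Eigenvector v = (-2,1); generalized eigenvector w with (A-λI)w=v is (-3,2).
General solution: e^(3t)[K_1·v + K_2·(t·v + w)].

x(t) = -2K_1e^(3t) - 2K_2te^(3t) - 3K_2e^(3t), z(t) = K_1e^(3t) + K_2te^(3t) + 2K_2e^(3t)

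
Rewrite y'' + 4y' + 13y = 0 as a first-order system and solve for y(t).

y(t) = c_1e^(-2t)cos(3t) + c_2e^(-2t)sin(3t)

Let x_1 = y, x_2 = y'. Then x_1' = x_2 and x_2' = -13x_1 - 4x_2.
A = [[0,1],[-13,-4]]; det(A-λI) = λ^2 + 4λ + 13.
Eigenvalues λ = -2 ± 3i.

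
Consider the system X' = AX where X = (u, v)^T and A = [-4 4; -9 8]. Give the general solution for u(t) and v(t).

u(t) = 2K_1e^(2t) + 2K_2te^(2t) - K_2e^(2t), v(t) = 3K_1e^(2t) + 3K_2te^(2t) - K_2e^(2t)

Coefficient matrix A = [[-4, 4], [-9, 8]].
Characteristic polynomial det(A - λI) = λ^2 - 4λ + 4 = 0.
Single eigenvalue λ = 2 with algebraic multiplicity 2.
Eigenvector v = (2,3); generalized eigenvector w with (A-λI)w=v is (-1,-1).
General solution: e^(2t)[K_1·v + K_2·(t·v + w)].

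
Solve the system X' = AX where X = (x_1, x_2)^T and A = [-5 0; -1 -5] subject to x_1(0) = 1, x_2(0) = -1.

Coefficient matrix A = [[-5, 0], [-1, -5]].
Characteristic polynomial det(A - λI) = λ^2 + 10λ + 25 = 0.
Single eigenvalue λ = -5 with algebraic multiplicity 2.
Eigenvector v = (0,1); generalized eigenvector w with (A-λI)w=v is (-1,0).
General solution: e^(-5t)[c_1·v + c_2·(t·v + w)].
Applying x_1(0)=1, x_2(0)=-1 gives c_1=-1, c_2=-1.

x_1(t) = e^(-5t), x_2(t) = -te^(-5t) - e^(-5t)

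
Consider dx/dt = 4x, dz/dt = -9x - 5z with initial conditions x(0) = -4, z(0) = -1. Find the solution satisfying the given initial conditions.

x(t) = -4e^(4t), z(t) = 4e^(4t) - 5e^(-5t)

Coefficient matrix A = [[4, 0], [-9, -5]].
Characteristic polynomial det(A - λI) = λ^2 + λ - 20 = 0.
Eigenvalues λ = 4, -5.
For λ=4: (A-λI) row 2 is [-9, -9], so an eigenvector is (1, -1).
For λ=-5: (A-λI) row 1 is [9, 0], so an eigenvector is (0, 1).
General solution: C_1e^(4t)(1,-1) + C_2e^(-5t)(0,1).
Applying x(0)=-4, z(0)=-1 gives C_1=-4, C_2=-5.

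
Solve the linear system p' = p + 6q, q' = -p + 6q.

Coefficient matrix A = [[1, 6], [-1, 6]].
Characteristic polynomial det(A - λI) = λ^2 - 7λ + 12 = 0.
Eigenvalues λ = 4, 3.
For λ=4: (A-λI) row 1 is [-3, 6], so an eigenvector is (2, 1).
For λ=3: (A-λI) row 1 is [-2, 6], so an eigenvector is (3, 1).
General solution: K_1e^(4t)(2,1) + K_2e^(3t)(3,1).

p(t) = 2K_1e^(4t) + 3K_2e^(3t), q(t) = K_1e^(4t) + K_2e^(3t)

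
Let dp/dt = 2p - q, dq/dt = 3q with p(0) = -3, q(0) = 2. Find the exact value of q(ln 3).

A = [[2,-1],[0,3]]; eigenvalues λ = 2, 3.
Eigenvectors: (-1,0) for λ=2, (-1,1) for λ=3.
From the initial condition, c_1 = 1, c_2 = 2.
q(ln 3) = (1)(3^2)(0) + (2)(3^3)(1) = 54.

54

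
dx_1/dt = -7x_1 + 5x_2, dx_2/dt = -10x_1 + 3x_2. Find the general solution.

Coefficient matrix A = [[-7, 5], [-10, 3]].
Characteristic polynomial det(A - λI) = λ^2 + 4λ + 29 = 0.
Eigenvalues λ = -2 ± 5i (complex conjugate pair).
For λ=-2+5i: an eigenvector is (1,1) - i(0,-1) = (1, 1 + i).
A real fundamental pair from Re and Im of e^((-2+5i)t)v: X_1 = e^(-2t)(cos(5t)·(1,1) + sin(5t)·(0,-1)), X_2 = e^(-2t)(sin(5t)·(1,1) - cos(5t)·(0,-1)).
General solution: c_1X_1 + c_2X_2.

x_1(t) = c_1e^(-2t)cos(5t) + c_2e^(-2t)sin(5t), x_2(t) = -c_1e^(-2t)sin(5t) + c_1e^(-2t)cos(5t) + c_2e^(-2t)sin(5t) + c_2e^(-2t)cos(5t)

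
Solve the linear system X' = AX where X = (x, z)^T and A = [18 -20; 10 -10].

Coefficient matrix A = [[18, -20], [10, -10]].
Characteristic polynomial det(A - λI) = λ^2 - 8λ + 20 = 0.
Eigenvalues λ = 4 ± 2i (complex conjugate pair).
For λ=4+2i: an eigenvector is (-3,-2) - i(-1,-1) = (-3 + i, -2 + i).
A real fundamental pair from Re and Im of e^((4+2i)t)v: X_1 = e^(4t)(cos(2t)·(-3,-2) + sin(2t)·(-1,-1)), X_2 = e^(4t)(sin(2t)·(-3,-2) - cos(2t)·(-1,-1)).
General solution: C_1X_1 + C_2X_2.

x(t) = -C_1e^(4t)sin(2t) - 3C_1e^(4t)cos(2t) - 3C_2e^(4t)sin(2t) + C_2e^(4t)cos(2t), z(t) = -C_1e^(4t)sin(2t) - 2C_1e^(4t)cos(2t) - 2C_2e^(4t)sin(2t) + C_2e^(4t)cos(2t)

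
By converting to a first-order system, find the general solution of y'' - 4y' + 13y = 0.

Let x_1 = y, x_2 = y'. Then x_1' = x_2 and x_2' = -13x_1 + 4x_2.
A = [[0,1],[-13,4]]; det(A-λI) = λ^2 - 4λ + 13.
Eigenvalues λ = 2 ± 3i.

y(t) = C_1e^(2t)cos(3t) + C_2e^(2t)sin(3t)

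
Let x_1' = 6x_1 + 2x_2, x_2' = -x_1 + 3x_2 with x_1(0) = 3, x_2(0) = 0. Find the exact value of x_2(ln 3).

A = [[6,2],[-1,3]]; eigenvalues λ = 5, 4.
Eigenvectors: (2,-1) for λ=5, (1,-1) for λ=4.
From the initial condition, c_1 = 3, c_2 = -3.
x_2(ln 3) = (3)(3^5)(-1) + (-3)(3^4)(-1) = -486.

-486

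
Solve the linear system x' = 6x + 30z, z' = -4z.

Coefficient matrix A = [[6, 30], [0, -4]].
Characteristic polynomial det(A - λI) = λ^2 - 2λ - 24 = 0.
Eigenvalues λ = -4, 6.
For λ=-4: (A-λI) row 1 is [10, 30], so an eigenvector is (-3, 1).
For λ=6: (A-λI) row 1 is [0, 30], so an eigenvector is (-1, 0).
General solution: C_1e^(-4t)(-3,1) + C_2e^(6t)(-1,0).

x(t) = -3C_1e^(-4t) - C_2e^(6t), z(t) = C_1e^(-4t)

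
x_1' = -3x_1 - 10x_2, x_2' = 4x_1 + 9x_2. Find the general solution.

Coefficient matrix A = [[-3, -10], [4, 9]].
Characteristic polynomial det(A - λI) = λ^2 - 6λ + 13 = 0.
Eigenvalues λ = 3 ± 2i (complex conjugate pair).
For λ=3+2i: an eigenvector is (-2,1) - i(1,-1) = (-2 - i, 1 + i).
A real fundamental pair from Re and Im of e^((3+2i)t)v: X_1 = e^(3t)(cos(2t)·(-2,1) + sin(2t)·(1,-1)), X_2 = e^(3t)(sin(2t)·(-2,1) - cos(2t)·(1,-1)).
General solution: C_1X_1 + C_2X_2.

x_1(t) = C_1e^(3t)sin(2t) - 2C_1e^(3t)cos(2t) - 2C_2e^(3t)sin(2t) - C_2e^(3t)cos(2t), x_2(t) = -C_1e^(3t)sin(2t) + C_1e^(3t)cos(2t) + C_2e^(3t)sin(2t) + C_2e^(3t)cos(2t)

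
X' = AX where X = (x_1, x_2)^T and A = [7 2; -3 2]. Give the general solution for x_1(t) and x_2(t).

Coefficient matrix A = [[7, 2], [-3, 2]].
Characteristic polynomial det(A - λI) = λ^2 - 9λ + 20 = 0.
Eigenvalues λ = 5, 4.
For λ=5: (A-λI) row 1 is [2, 2], so an eigenvector is (1, -1).
For λ=4: (A-λI) row 1 is [3, 2], so an eigenvector is (2, -3).
General solution: C_1e^(5t)(1,-1) + C_2e^(4t)(2,-3).

x_1(t) = C_1e^(5t) + 2C_2e^(4t), x_2(t) = -C_1e^(5t) - 3C_2e^(4t)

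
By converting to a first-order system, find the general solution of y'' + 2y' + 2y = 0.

y(t) = K_1e^(-t)cos(t) + K_2e^(-t)sin(t)

Let x_1 = y, x_2 = y'. Then x_1' = x_2 and x_2' = -2x_1 - 2x_2.
A = [[0,1],[-2,-2]]; det(A-λI) = λ^2 + 2λ + 2.
Eigenvalues λ = -1 ± i.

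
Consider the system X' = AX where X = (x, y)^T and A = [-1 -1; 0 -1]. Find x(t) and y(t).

x(t) = c_1e^(-t) + c_2te^(-t) - 2c_2e^(-t), y(t) = -c_2e^(-t)

Coefficient matrix A = [[-1, -1], [0, -1]].
Characteristic polynomial det(A - λI) = λ^2 + 2λ + 1 = 0.
Single eigenvalue λ = -1 with algebraic multiplicity 2.
Eigenvector v = (1,0); generalized eigenvector w with (A-λI)w=v is (-2,-1).
General solution: e^(-t)[c_1·v + c_2·(t·v + w)].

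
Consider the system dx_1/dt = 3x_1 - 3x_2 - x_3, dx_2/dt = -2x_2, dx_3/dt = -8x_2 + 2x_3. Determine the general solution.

x_1(t) = C_1e^(-2t) + C_2e^(2t) - C_3e^(3t), x_2(t) = C_1e^(-2t), x_3(t) = 2C_1e^(-2t) + C_2e^(2t)

Coefficient matrix A = [[3, -3, -1], [0, -2, 0], [0, -8, 2]].
det(A - λI) = 0 gives eigenvalues λ = -2, 2, 3.
For λ=-2: eigenvector (1,1,2).
For λ=2: eigenvector (1,0,1).
For λ=3: eigenvector (-1,0,0).
General solution: C_1e^(-2t)(1,1,2) + C_2e^(2t)(1,0,1) + C_3e^(3t)(-1,0,0).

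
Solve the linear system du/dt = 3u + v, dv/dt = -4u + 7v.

u(t) = -K_1e^(5t) - K_2te^(5t) - K_2e^(5t), v(t) = -2K_1e^(5t) - 2K_2te^(5t) - 3K_2e^(5t)

Coefficient matrix A = [[3, 1], [-4, 7]].
Characteristic polynomial det(A - λI) = λ^2 - 10λ + 25 = 0.
Single eigenvalue λ = 5 with algebraic multiplicity 2.
Eigenvector v = (-1,-2); generalized eigenvector w with (A-λI)w=v is (-1,-3).
General solution: e^(5t)[K_1·v + K_2·(t·v + w)].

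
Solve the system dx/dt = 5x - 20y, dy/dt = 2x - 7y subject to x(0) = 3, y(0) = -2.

x(t) = 29e^(-t)sin(2t) + 3e^(-t)cos(2t), y(t) = 9e^(-t)sin(2t) - 2e^(-t)cos(2t)

Coefficient matrix A = [[5, -20], [2, -7]].
Characteristic polynomial det(A - λI) = λ^2 + 2λ + 5 = 0.
Eigenvalues λ = -1 ± 2i (complex conjugate pair).
For λ=-1+2i: an eigenvector is (3,1) - i(-1,0) = (3 + i, 1).
A real fundamental pair from Re and Im of e^((-1+2i)t)v: X_1 = e^(-t)(cos(2t)·(3,1) + sin(2t)·(-1,0)), X_2 = e^(-t)(sin(2t)·(3,1) - cos(2t)·(-1,0)).
General solution: c_1X_1 + c_2X_2.
Applying x(0)=3, y(0)=-2 gives c_1=-2, c_2=9.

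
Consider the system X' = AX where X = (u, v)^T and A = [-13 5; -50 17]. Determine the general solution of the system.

Coefficient matrix A = [[-13, 5], [-50, 17]].
Characteristic polynomial det(A - λI) = λ^2 - 4λ + 29 = 0.
Eigenvalues λ = 2 ± 5i (complex conjugate pair).
For λ=2+5i: an eigenvector is (1,3) - i(0,-1) = (1, 3 + i).
A real fundamental pair from Re and Im of e^((2+5i)t)v: X_1 = e^(2t)(cos(5t)·(1,3) + sin(5t)·(0,-1)), X_2 = e^(2t)(sin(5t)·(1,3) - cos(5t)·(0,-1)).
General solution: c_1X_1 + c_2X_2.

u(t) = c_1e^(2t)cos(5t) + c_2e^(2t)sin(5t), v(t) = -c_1e^(2t)sin(5t) + 3c_1e^(2t)cos(5t) + 3c_2e^(2t)sin(5t) + c_2e^(2t)cos(5t)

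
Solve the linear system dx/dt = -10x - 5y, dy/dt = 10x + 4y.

x(t) = -K_1e^(-3t)sin(t) - 2K_1e^(-3t)cos(t) - 2K_2e^(-3t)sin(t) + K_2e^(-3t)cos(t), y(t) = K_1e^(-3t)sin(t) + 3K_1e^(-3t)cos(t) + 3K_2e^(-3t)sin(t) - K_2e^(-3t)cos(t)

Coefficient matrix A = [[-10, -5], [10, 4]].
Characteristic polynomial det(A - λI) = λ^2 + 6λ + 10 = 0.
Eigenvalues λ = -3 ± i (complex conjugate pair).
For λ=-3+i: an eigenvector is (-2,3) - i(-1,1) = (-2 + i, 3 - i).
A real fundamental pair from Re and Im of e^((-3+i)t)v: X_1 = e^(-3t)(cos(t)·(-2,3) + sin(t)·(-1,1)), X_2 = e^(-3t)(sin(t)·(-2,3) - cos(t)·(-1,1)).
General solution: K_1X_1 + K_2X_2.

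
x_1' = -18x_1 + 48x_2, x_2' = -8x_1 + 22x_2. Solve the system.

x_1(t) = -2K_1e^(6t) + 3K_2e^(-2t), x_2(t) = -K_1e^(6t) + K_2e^(-2t)

Coefficient matrix A = [[-18, 48], [-8, 22]].
Characteristic polynomial det(A - λI) = λ^2 - 4λ - 12 = 0.
Eigenvalues λ = 6, -2.
For λ=6: (A-λI) row 1 is [-24, 48], so an eigenvector is (-2, -1).
For λ=-2: (A-λI) row 1 is [-16, 48], so an eigenvector is (3, 1).
General solution: K_1e^(6t)(-2,-1) + K_2e^(-2t)(3,1).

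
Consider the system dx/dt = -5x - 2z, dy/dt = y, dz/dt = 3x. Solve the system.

Coefficient matrix A = [[-5, 0, -2], [0, 1, 0], [3, 0, 0]].
det(A - λI) = 0 gives eigenvalues λ = -2, 1, -3.
For λ=-2: eigenvector (-2,0,3).
For λ=1: eigenvector (0,1,0).
For λ=-3: eigenvector (1,0,-1).
General solution: K_1e^(-2t)(-2,0,3) + K_2e^(t)(0,1,0) + K_3e^(-3t)(1,0,-1).

x(t) = -2K_1e^(-2t) + K_3e^(-3t), y(t) = K_2e^(t), z(t) = 3K_1e^(-2t) - K_3e^(-3t)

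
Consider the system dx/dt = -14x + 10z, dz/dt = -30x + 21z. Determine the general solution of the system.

x(t) = 2c_1e^(t) + c_2e^(6t), z(t) = 3c_1e^(t) + 2c_2e^(6t)

Coefficient matrix A = [[-14, 10], [-30, 21]].
Characteristic polynomial det(A - λI) = λ^2 - 7λ + 6 = 0.
Eigenvalues λ = 1, 6.
For λ=1: (A-λI) row 1 is [-15, 10], so an eigenvector is (2, 3).
For λ=6: (A-λI) row 1 is [-20, 10], so an eigenvector is (1, 2).
General solution: c_1e^(t)(2,3) + c_2e^(6t)(1,2).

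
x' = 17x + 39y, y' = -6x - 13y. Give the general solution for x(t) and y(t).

x(t) = 2c_1e^(2t)sin(3t) + 3c_1e^(2t)cos(3t) + 3c_2e^(2t)sin(3t) - 2c_2e^(2t)cos(3t), y(t) = -c_1e^(2t)sin(3t) - c_1e^(2t)cos(3t) - c_2e^(2t)sin(3t) + c_2e^(2t)cos(3t)

Coefficient matrix A = [[17, 39], [-6, -13]].
Characteristic polynomial det(A - λI) = λ^2 - 4λ + 13 = 0.
Eigenvalues λ = 2 ± 3i (complex conjugate pair).
For λ=2+3i: an eigenvector is (3,-1) - i(2,-1) = (3 - 2i, -1 + i).
A real fundamental pair from Re and Im of e^((2+3i)t)v: X_1 = e^(2t)(cos(3t)·(3,-1) + sin(3t)·(2,-1)), X_2 = e^(2t)(sin(3t)·(3,-1) - cos(3t)·(2,-1)).
General solution: c_1X_1 + c_2X_2.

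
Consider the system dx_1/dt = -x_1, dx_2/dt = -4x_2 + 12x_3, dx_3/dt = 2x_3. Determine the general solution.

x_1(t) = c_1e^(-t), x_2(t) = c_2e^(-4t) + 2c_3e^(2t), x_3(t) = c_3e^(2t)

Coefficient matrix A = [[-1, 0, 0], [0, -4, 12], [0, 0, 2]].
det(A - λI) = 0 gives eigenvalues λ = -1, -4, 2.
For λ=-1: eigenvector (1,0,0).
For λ=-4: eigenvector (0,1,0).
For λ=2: eigenvector (0,2,1).
General solution: c_1e^(-t)(1,0,0) + c_2e^(-4t)(0,1,0) + c_3e^(2t)(0,2,1).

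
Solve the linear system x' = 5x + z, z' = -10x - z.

Coefficient matrix A = [[5, 1], [-10, -1]].
Characteristic polynomial det(A - λI) = λ^2 - 4λ + 5 = 0.
Eigenvalues λ = 2 ± i (complex conjugate pair).
For λ=2+i: an eigenvector is (-1,3) - i(0,1) = (-1, 3 - i).
A real fundamental pair from Re and Im of e^((2+i)t)v: X_1 = e^(2t)(cos(t)·(-1,3) + sin(t)·(0,1)), X_2 = e^(2t)(sin(t)·(-1,3) - cos(t)·(0,1)).
General solution: C_1X_1 + C_2X_2.

x(t) = -C_1e^(2t)cos(t) - C_2e^(2t)sin(t), z(t) = C_1e^(2t)sin(t) + 3C_1e^(2t)cos(t) + 3C_2e^(2t)sin(t) - C_2e^(2t)cos(t)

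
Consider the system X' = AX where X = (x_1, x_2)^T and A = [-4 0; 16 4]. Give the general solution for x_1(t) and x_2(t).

Coefficient matrix A = [[-4, 0], [16, 4]].
Characteristic polynomial det(A - λI) = λ^2 - 16 = 0.
Eigenvalues λ = 4, -4.
For λ=4: (A-λI) row 1 is [-8, 0], so an eigenvector is (0, -1).
For λ=-4: (A-λI) row 2 is [16, 8], so an eigenvector is (-1, 2).
General solution: c_1e^(4t)(0,-1) + c_2e^(-4t)(-1,2).

x_1(t) = -c_2e^(-4t), x_2(t) = -c_1e^(4t) + 2c_2e^(-4t)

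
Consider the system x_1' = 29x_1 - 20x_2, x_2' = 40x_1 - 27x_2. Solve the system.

x_1(t) = K_1e^(t)sin(4t) - 2K_1e^(t)cos(4t) - 2K_2e^(t)sin(4t) - K_2e^(t)cos(4t), x_2(t) = K_1e^(t)sin(4t) - 3K_1e^(t)cos(4t) - 3K_2e^(t)sin(4t) - K_2e^(t)cos(4t)

Coefficient matrix A = [[29, -20], [40, -27]].
Characteristic polynomial det(A - λI) = λ^2 - 2λ + 17 = 0.
Eigenvalues λ = 1 ± 4i (complex conjugate pair).
For λ=1+4i: an eigenvector is (-2,-3) - i(1,1) = (-2 - i, -3 - i).
A real fundamental pair from Re and Im of e^((1+4i)t)v: X_1 = e^(t)(cos(4t)·(-2,-3) + sin(4t)·(1,1)), X_2 = e^(t)(sin(4t)·(-2,-3) - cos(4t)·(1,1)).
General solution: K_1X_1 + K_2X_2.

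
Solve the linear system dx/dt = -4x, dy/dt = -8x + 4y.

x(t) = c_1e^(-4t), y(t) = c_1e^(-4t) - c_2e^(4t)

Coefficient matrix A = [[-4, 0], [-8, 4]].
Characteristic polynomial det(A - λI) = λ^2 - 16 = 0.
Eigenvalues λ = -4, 4.
For λ=-4: (A-λI) row 2 is [-8, 8], so an eigenvector is (1, 1).
For λ=4: (A-λI) row 1 is [-8, 0], so an eigenvector is (0, -1).
General solution: c_1e^(-4t)(1,1) + c_2e^(4t)(0,-1).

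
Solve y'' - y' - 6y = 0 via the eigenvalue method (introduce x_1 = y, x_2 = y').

y(t) = C_1e^(-2t) + C_2e^(3t)

Let x_1 = y, x_2 = y'. Then x_1' = x_2 and x_2' = 6x_1 + x_2.
A = [[0,1],[6,1]]; det(A-λI) = λ^2 - λ - 6.
Eigenvalues λ = -2, 3 with eigenvectors (1,-2), (1,3).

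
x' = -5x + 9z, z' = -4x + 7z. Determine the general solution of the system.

Coefficient matrix A = [[-5, 9], [-4, 7]].
Characteristic polynomial det(A - λI) = λ^2 - 2λ + 1 = 0.
Single eigenvalue λ = 1 with algebraic multiplicity 2.
Eigenvector v = (3,2); generalized eigenvector w with (A-λI)w=v is (1,1).
General solution: e^(t)[c_1·v + c_2·(t·v + w)].

x(t) = 3c_1e^(t) + 3c_2te^(t) + c_2e^(t), z(t) = 2c_1e^(t) + 2c_2te^(t) + c_2e^(t)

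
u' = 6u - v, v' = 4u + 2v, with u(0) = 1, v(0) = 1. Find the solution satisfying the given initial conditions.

Coefficient matrix A = [[6, -1], [4, 2]].
Characteristic polynomial det(A - λI) = λ^2 - 8λ + 16 = 0.
Single eigenvalue λ = 4 with algebraic multiplicity 2.
Eigenvector v = (1,2); generalized eigenvector w with (A-λI)w=v is (-1,-3).
General solution: e^(4t)[c_1·v + c_2·(t·v + w)].
Applying u(0)=1, v(0)=1 gives c_1=2, c_2=1.

u(t) = te^(4t) + e^(4t), v(t) = 2te^(4t) + e^(4t)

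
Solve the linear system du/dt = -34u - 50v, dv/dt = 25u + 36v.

Coefficient matrix A = [[-34, -50], [25, 36]].
Characteristic polynomial det(A - λI) = λ^2 - 2λ + 26 = 0.
Eigenvalues λ = 1 ± 5i (complex conjugate pair).
For λ=1+5i: an eigenvector is (-3,2) - i(1,-1) = (-3 - i, 2 + i).
A real fundamental pair from Re and Im of e^((1+5i)t)v: X_1 = e^(t)(cos(5t)·(-3,2) + sin(5t)·(1,-1)), X_2 = e^(t)(sin(5t)·(-3,2) - cos(5t)·(1,-1)).
General solution: c_1X_1 + c_2X_2.

u(t) = c_1e^(t)sin(5t) - 3c_1e^(t)cos(5t) - 3c_2e^(t)sin(5t) - c_2e^(t)cos(5t), v(t) = -c_1e^(t)sin(5t) + 2c_1e^(t)cos(5t) + 2c_2e^(t)sin(5t) + c_2e^(t)cos(5t)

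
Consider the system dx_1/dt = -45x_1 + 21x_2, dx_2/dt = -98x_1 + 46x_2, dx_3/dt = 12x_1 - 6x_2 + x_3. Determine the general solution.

x_1(t) = 3c_2e^(4t) + c_3e^(-3t), x_2(t) = 7c_2e^(4t) + 2c_3e^(-3t), x_3(t) = c_1e^(t) - 2c_2e^(4t)

Coefficient matrix A = [[-45, 21, 0], [-98, 46, 0], [12, -6, 1]].
det(A - λI) = 0 gives eigenvalues λ = 1, 4, -3.
For λ=1: eigenvector (0,0,1).
For λ=4: eigenvector (3,7,-2).
For λ=-3: eigenvector (1,2,0).
General solution: c_1e^(t)(0,0,1) + c_2e^(4t)(3,7,-2) + c_3e^(-3t)(1,2,0).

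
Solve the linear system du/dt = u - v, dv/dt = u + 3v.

Coefficient matrix A = [[1, -1], [1, 3]].
Characteristic polynomial det(A - λI) = λ^2 - 4λ + 4 = 0.
Single eigenvalue λ = 2 with algebraic multiplicity 2.
Eigenvector v = (-1,1); generalized eigenvector w with (A-λI)w=v is (1,0).
General solution: e^(2t)[K_1·v + K_2·(t·v + w)].

u(t) = -K_1e^(2t) - K_2te^(2t) + K_2e^(2t), v(t) = K_1e^(2t) + K_2te^(2t)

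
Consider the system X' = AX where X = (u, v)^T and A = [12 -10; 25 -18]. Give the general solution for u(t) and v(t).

u(t) = -K_1e^(-3t)sin(5t) + K_1e^(-3t)cos(5t) + K_2e^(-3t)sin(5t) + K_2e^(-3t)cos(5t), v(t) = -K_1e^(-3t)sin(5t) + 2K_1e^(-3t)cos(5t) + 2K_2e^(-3t)sin(5t) + K_2e^(-3t)cos(5t)

Coefficient matrix A = [[12, -10], [25, -18]].
Characteristic polynomial det(A - λI) = λ^2 + 6λ + 34 = 0.
Eigenvalues λ = -3 ± 5i (complex conjugate pair).
For λ=-3+5i: an eigenvector is (1,2) - i(-1,-1) = (1 + i, 2 + i).
A real fundamental pair from Re and Im of e^((-3+5i)t)v: X_1 = e^(-3t)(cos(5t)·(1,2) + sin(5t)·(-1,-1)), X_2 = e^(-3t)(sin(5t)·(1,2) - cos(5t)·(-1,-1)).
General solution: K_1X_1 + K_2X_2.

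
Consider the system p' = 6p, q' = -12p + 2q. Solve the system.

p(t) = C_2e^(6t), q(t) = -C_1e^(2t) - 3C_2e^(6t)

Coefficient matrix A = [[6, 0], [-12, 2]].
Characteristic polynomial det(A - λI) = λ^2 - 8λ + 12 = 0.
Eigenvalues λ = 2, 6.
For λ=2: (A-λI) row 1 is [4, 0], so an eigenvector is (0, -1).
For λ=6: (A-λI) row 2 is [-12, -4], so an eigenvector is (1, -3).
General solution: C_1e^(2t)(0,-1) + C_2e^(6t)(1,-3).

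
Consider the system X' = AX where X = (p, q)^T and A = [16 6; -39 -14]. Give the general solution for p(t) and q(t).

Coefficient matrix A = [[16, 6], [-39, -14]].
Characteristic polynomial det(A - λI) = λ^2 - 2λ + 10 = 0.
Eigenvalues λ = 1 ± 3i (complex conjugate pair).
For λ=1+3i: an eigenvector is (1,-2) - i(1,-3) = (1 - i, -2 + 3i).
A real fundamental pair from Re and Im of e^((1+3i)t)v: X_1 = e^(t)(cos(3t)·(1,-2) + sin(3t)·(1,-3)), X_2 = e^(t)(sin(3t)·(1,-2) - cos(3t)·(1,-3)).
General solution: K_1X_1 + K_2X_2.

p(t) = K_1e^(t)sin(3t) + K_1e^(t)cos(3t) + K_2e^(t)sin(3t) - K_2e^(t)cos(3t), q(t) = -3K_1e^(t)sin(3t) - 2K_1e^(t)cos(3t) - 2K_2e^(t)sin(3t) + 3K_2e^(t)cos(3t)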